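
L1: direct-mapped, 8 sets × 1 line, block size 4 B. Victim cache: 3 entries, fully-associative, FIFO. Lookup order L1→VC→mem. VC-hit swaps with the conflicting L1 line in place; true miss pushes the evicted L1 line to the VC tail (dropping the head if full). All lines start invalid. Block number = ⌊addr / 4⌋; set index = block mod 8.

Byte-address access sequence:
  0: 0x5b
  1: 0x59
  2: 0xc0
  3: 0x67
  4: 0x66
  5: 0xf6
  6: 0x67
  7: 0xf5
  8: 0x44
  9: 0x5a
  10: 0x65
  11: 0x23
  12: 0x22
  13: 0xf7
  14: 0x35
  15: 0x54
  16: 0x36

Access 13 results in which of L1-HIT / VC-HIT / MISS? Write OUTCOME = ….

  [0] addr=0x5b blk=22 s=6: MISS | VC []
  [1] addr=0x59 blk=22 s=6: L1-HIT | VC []
  [2] addr=0xc0 blk=48 s=0: MISS | VC []
  [3] addr=0x67 blk=25 s=1: MISS | VC []
  [4] addr=0x66 blk=25 s=1: L1-HIT | VC []
  [5] addr=0xf6 blk=61 s=5: MISS | VC []
  [6] addr=0x67 blk=25 s=1: L1-HIT | VC []
  [7] addr=0xf5 blk=61 s=5: L1-HIT | VC []
  [8] addr=0x44 blk=17 s=1: MISS | VC [25]
  [9] addr=0x5a blk=22 s=6: L1-HIT | VC [25]
  [10] addr=0x65 blk=25 s=1: VC-HIT | VC [17]
  [11] addr=0x23 blk=8 s=0: MISS | VC [17, 48]
  [12] addr=0x22 blk=8 s=0: L1-HIT | VC [17, 48]
  [13] addr=0xf7 blk=61 s=5: L1-HIT | VC [17, 48]
  [14] addr=0x35 blk=13 s=5: MISS | VC [17, 48, 61]
  [15] addr=0x54 blk=21 s=5: MISS | VC [48, 61, 13]
  [16] addr=0x36 blk=13 s=5: VC-HIT | VC [48, 61, 21]

OUTCOME = L1-HIT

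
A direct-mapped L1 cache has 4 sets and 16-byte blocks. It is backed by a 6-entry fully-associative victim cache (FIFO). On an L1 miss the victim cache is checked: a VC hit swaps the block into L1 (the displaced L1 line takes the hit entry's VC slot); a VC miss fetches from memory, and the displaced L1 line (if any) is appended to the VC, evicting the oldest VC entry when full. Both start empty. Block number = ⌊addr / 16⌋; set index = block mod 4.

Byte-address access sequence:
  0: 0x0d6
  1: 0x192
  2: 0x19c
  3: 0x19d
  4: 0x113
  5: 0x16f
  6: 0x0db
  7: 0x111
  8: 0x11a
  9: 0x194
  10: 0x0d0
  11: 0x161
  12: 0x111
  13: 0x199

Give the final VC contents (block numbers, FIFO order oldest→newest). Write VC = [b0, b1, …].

VC = [17, 13]

0: 0xd6 (blk 13, set 1) → MISS  vc=[]
1: 0x192 (blk 25, set 1) → MISS  vc=[13]
2: 0x19c (blk 25, set 1) → L1-HIT  vc=[13]
3: 0x19d (blk 25, set 1) → L1-HIT  vc=[13]
4: 0x113 (blk 17, set 1) → MISS  vc=[13, 25]
5: 0x16f (blk 22, set 2) → MISS  vc=[13, 25]
6: 0xdb (blk 13, set 1) → VC-HIT  vc=[17, 25]
7: 0x111 (blk 17, set 1) → VC-HIT  vc=[13, 25]
8: 0x11a (blk 17, set 1) → L1-HIT  vc=[13, 25]
9: 0x194 (blk 25, set 1) → VC-HIT  vc=[13, 17]
10: 0xd0 (blk 13, set 1) → VC-HIT  vc=[25, 17]
11: 0x161 (blk 22, set 2) → L1-HIT  vc=[25, 17]
12: 0x111 (blk 17, set 1) → VC-HIT  vc=[25, 13]
13: 0x199 (blk 25, set 1) → VC-HIT  vc=[17, 13]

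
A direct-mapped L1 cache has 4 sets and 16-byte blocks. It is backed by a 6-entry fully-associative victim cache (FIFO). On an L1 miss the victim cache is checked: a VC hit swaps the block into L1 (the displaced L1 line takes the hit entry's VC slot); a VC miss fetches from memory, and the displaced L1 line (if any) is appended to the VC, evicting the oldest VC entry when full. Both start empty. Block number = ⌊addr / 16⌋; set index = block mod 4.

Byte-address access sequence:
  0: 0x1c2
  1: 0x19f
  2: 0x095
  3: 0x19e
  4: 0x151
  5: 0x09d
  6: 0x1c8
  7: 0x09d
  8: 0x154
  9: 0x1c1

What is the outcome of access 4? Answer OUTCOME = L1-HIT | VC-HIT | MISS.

  [0] addr=0x1c2 blk=28 s=0: MISS | VC []
  [1] addr=0x19f blk=25 s=1: MISS | VC []
  [2] addr=0x95 blk=9 s=1: MISS | VC [25]
  [3] addr=0x19e blk=25 s=1: VC-HIT | VC [9]
  [4] addr=0x151 blk=21 s=1: MISS | VC [9, 25]
  [5] addr=0x9d blk=9 s=1: VC-HIT | VC [21, 25]
  [6] addr=0x1c8 blk=28 s=0: L1-HIT | VC [21, 25]
  [7] addr=0x9d blk=9 s=1: L1-HIT | VC [21, 25]
  [8] addr=0x154 blk=21 s=1: VC-HIT | VC [9, 25]
  [9] addr=0x1c1 blk=28 s=0: L1-HIT | VC [9, 25]

OUTCOME = MISS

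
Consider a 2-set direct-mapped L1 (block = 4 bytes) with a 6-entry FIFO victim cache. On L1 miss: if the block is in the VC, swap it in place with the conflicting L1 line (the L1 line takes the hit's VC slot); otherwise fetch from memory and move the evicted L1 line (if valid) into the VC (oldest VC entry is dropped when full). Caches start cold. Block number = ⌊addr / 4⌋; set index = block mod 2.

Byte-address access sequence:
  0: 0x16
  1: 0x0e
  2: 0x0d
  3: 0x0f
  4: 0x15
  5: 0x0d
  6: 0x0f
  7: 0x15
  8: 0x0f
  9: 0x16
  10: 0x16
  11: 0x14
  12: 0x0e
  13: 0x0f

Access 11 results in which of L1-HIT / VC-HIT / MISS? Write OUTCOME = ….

  [0] addr=0x16 blk=5 s=1: MISS | VC []
  [1] addr=0xe blk=3 s=1: MISS | VC [5]
  [2] addr=0xd blk=3 s=1: L1-HIT | VC [5]
  [3] addr=0xf blk=3 s=1: L1-HIT | VC [5]
  [4] addr=0x15 blk=5 s=1: VC-HIT | VC [3]
  [5] addr=0xd blk=3 s=1: VC-HIT | VC [5]
  [6] addr=0xf blk=3 s=1: L1-HIT | VC [5]
  [7] addr=0x15 blk=5 s=1: VC-HIT | VC [3]
  [8] addr=0xf blk=3 s=1: VC-HIT | VC [5]
  [9] addr=0x16 blk=5 s=1: VC-HIT | VC [3]
  [10] addr=0x16 blk=5 s=1: L1-HIT | VC [3]
  [11] addr=0x14 blk=5 s=1: L1-HIT | VC [3]
  [12] addr=0xe blk=3 s=1: VC-HIT | VC [5]
  [13] addr=0xf blk=3 s=1: L1-HIT | VC [5]

OUTCOME = L1-HIT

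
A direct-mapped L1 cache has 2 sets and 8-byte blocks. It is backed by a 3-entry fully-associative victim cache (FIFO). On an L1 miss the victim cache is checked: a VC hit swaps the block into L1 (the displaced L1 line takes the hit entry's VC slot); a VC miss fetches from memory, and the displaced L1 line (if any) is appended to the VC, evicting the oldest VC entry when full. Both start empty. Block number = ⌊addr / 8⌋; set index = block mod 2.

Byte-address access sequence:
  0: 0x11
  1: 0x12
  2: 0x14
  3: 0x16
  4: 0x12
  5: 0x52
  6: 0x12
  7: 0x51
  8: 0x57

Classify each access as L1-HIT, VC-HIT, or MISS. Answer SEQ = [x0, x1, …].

SEQ = [MISS, L1-HIT, L1-HIT, L1-HIT, L1-HIT, MISS, VC-HIT, VC-HIT, L1-HIT]

  [0] addr=0x11 blk=2 s=0: MISS | VC []
  [1] addr=0x12 blk=2 s=0: L1-HIT | VC []
  [2] addr=0x14 blk=2 s=0: L1-HIT | VC []
  [3] addr=0x16 blk=2 s=0: L1-HIT | VC []
  [4] addr=0x12 blk=2 s=0: L1-HIT | VC []
  [5] addr=0x52 blk=10 s=0: MISS | VC [2]
  [6] addr=0x12 blk=2 s=0: VC-HIT | VC [10]
  [7] addr=0x51 blk=10 s=0: VC-HIT | VC [2]
  [8] addr=0x57 blk=10 s=0: L1-HIT | VC [2]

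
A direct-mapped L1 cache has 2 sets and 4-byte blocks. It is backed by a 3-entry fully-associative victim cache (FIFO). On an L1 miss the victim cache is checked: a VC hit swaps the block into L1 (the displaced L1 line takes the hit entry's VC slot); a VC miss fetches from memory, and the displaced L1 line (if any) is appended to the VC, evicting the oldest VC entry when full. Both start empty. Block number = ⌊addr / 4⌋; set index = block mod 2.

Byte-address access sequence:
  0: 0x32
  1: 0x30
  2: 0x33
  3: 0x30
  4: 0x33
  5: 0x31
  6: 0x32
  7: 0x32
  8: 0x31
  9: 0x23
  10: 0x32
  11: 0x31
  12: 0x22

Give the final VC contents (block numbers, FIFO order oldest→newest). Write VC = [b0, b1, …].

VC = [12]

  [0] addr=0x32 blk=12 s=0: MISS | VC []
  [1] addr=0x30 blk=12 s=0: L1-HIT | VC []
  [2] addr=0x33 blk=12 s=0: L1-HIT | VC []
  [3] addr=0x30 blk=12 s=0: L1-HIT | VC []
  [4] addr=0x33 blk=12 s=0: L1-HIT | VC []
  [5] addr=0x31 blk=12 s=0: L1-HIT | VC []
  [6] addr=0x32 blk=12 s=0: L1-HIT | VC []
  [7] addr=0x32 blk=12 s=0: L1-HIT | VC []
  [8] addr=0x31 blk=12 s=0: L1-HIT | VC []
  [9] addr=0x23 blk=8 s=0: MISS | VC [12]
  [10] addr=0x32 blk=12 s=0: VC-HIT | VC [8]
  [11] addr=0x31 blk=12 s=0: L1-HIT | VC [8]
  [12] addr=0x22 blk=8 s=0: VC-HIT | VC [12]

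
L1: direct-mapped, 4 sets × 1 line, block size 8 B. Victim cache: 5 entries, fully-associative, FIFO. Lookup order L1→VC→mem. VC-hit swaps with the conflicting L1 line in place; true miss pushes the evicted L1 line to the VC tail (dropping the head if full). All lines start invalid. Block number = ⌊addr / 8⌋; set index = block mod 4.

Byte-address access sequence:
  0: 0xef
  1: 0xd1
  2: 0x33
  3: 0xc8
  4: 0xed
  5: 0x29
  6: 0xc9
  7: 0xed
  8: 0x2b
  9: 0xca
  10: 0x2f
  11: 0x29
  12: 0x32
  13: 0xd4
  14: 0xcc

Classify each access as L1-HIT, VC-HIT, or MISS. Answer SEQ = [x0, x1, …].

0: 0xef (blk 29, set 1) → MISS  vc=[]
1: 0xd1 (blk 26, set 2) → MISS  vc=[]
2: 0x33 (blk 6, set 2) → MISS  vc=[26]
3: 0xc8 (blk 25, set 1) → MISS  vc=[26, 29]
4: 0xed (blk 29, set 1) → VC-HIT  vc=[26, 25]
5: 0x29 (blk 5, set 1) → MISS  vc=[26, 25, 29]
6: 0xc9 (blk 25, set 1) → VC-HIT  vc=[26, 5, 29]
7: 0xed (blk 29, set 1) → VC-HIT  vc=[26, 5, 25]
8: 0x2b (blk 5, set 1) → VC-HIT  vc=[26, 29, 25]
9: 0xca (blk 25, set 1) → VC-HIT  vc=[26, 29, 5]
10: 0x2f (blk 5, set 1) → VC-HIT  vc=[26, 29, 25]
11: 0x29 (blk 5, set 1) → L1-HIT  vc=[26, 29, 25]
12: 0x32 (blk 6, set 2) → L1-HIT  vc=[26, 29, 25]
13: 0xd4 (blk 26, set 2) → VC-HIT  vc=[6, 29, 25]
14: 0xcc (blk 25, set 1) → VC-HIT  vc=[6, 29, 5]

SEQ = [MISS, MISS, MISS, MISS, VC-HIT, MISS, VC-HIT, VC-HIT, VC-HIT, VC-HIT, VC-HIT, L1-HIT, L1-HIT, VC-HIT, VC-HIT]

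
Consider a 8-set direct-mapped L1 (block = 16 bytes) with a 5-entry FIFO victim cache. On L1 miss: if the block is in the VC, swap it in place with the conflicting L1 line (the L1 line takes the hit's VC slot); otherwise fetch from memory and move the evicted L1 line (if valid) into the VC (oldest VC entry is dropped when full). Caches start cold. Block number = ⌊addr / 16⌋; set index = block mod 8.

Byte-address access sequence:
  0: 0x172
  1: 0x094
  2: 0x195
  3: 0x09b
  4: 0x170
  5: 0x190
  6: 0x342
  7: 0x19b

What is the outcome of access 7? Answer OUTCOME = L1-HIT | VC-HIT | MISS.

#0 0x172→b23/s7 MISS; vc=[]
#1 0x94→b9/s1 MISS; vc=[]
#2 0x195→b25/s1 MISS; vc=[9]
#3 0x9b→b9/s1 VC-HIT; vc=[25]
#4 0x170→b23/s7 L1-HIT; vc=[25]
#5 0x190→b25/s1 VC-HIT; vc=[9]
#6 0x342→b52/s4 MISS; vc=[9]
#7 0x19b→b25/s1 L1-HIT; vc=[9]

OUTCOME = L1-HIT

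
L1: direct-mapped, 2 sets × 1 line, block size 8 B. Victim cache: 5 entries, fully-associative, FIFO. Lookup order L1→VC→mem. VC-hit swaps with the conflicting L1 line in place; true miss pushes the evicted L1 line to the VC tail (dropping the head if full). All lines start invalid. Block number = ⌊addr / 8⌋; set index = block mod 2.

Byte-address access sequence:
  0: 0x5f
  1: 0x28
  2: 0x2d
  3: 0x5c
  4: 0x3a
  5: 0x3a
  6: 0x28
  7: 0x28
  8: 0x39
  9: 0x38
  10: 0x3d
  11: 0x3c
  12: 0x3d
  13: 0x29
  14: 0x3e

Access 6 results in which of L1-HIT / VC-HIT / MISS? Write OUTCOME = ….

0: 0x5f (blk 11, set 1) → MISS  vc=[]
1: 0x28 (blk 5, set 1) → MISS  vc=[11]
2: 0x2d (blk 5, set 1) → L1-HIT  vc=[11]
3: 0x5c (blk 11, set 1) → VC-HIT  vc=[5]
4: 0x3a (blk 7, set 1) → MISS  vc=[5, 11]
5: 0x3a (blk 7, set 1) → L1-HIT  vc=[5, 11]
6: 0x28 (blk 5, set 1) → VC-HIT  vc=[7, 11]
7: 0x28 (blk 5, set 1) → L1-HIT  vc=[7, 11]
8: 0x39 (blk 7, set 1) → VC-HIT  vc=[5, 11]
9: 0x38 (blk 7, set 1) → L1-HIT  vc=[5, 11]
10: 0x3d (blk 7, set 1) → L1-HIT  vc=[5, 11]
11: 0x3c (blk 7, set 1) → L1-HIT  vc=[5, 11]
12: 0x3d (blk 7, set 1) → L1-HIT  vc=[5, 11]
13: 0x29 (blk 5, set 1) → VC-HIT  vc=[7, 11]
14: 0x3e (blk 7, set 1) → VC-HIT  vc=[5, 11]

OUTCOME = VC-HIT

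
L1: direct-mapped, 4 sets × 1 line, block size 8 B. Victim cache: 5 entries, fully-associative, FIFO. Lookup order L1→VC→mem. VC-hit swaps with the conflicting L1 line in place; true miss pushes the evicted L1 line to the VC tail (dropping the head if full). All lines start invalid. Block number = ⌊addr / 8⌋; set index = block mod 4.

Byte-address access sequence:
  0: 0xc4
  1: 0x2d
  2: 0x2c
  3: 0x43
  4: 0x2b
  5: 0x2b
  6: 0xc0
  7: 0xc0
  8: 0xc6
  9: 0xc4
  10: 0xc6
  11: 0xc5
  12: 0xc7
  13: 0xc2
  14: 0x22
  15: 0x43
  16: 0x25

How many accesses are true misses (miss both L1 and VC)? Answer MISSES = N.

0: 0xc4 (blk 24, set 0) → MISS  vc=[]
1: 0x2d (blk 5, set 1) → MISS  vc=[]
2: 0x2c (blk 5, set 1) → L1-HIT  vc=[]
3: 0x43 (blk 8, set 0) → MISS  vc=[24]
4: 0x2b (blk 5, set 1) → L1-HIT  vc=[24]
5: 0x2b (blk 5, set 1) → L1-HIT  vc=[24]
6: 0xc0 (blk 24, set 0) → VC-HIT  vc=[8]
7: 0xc0 (blk 24, set 0) → L1-HIT  vc=[8]
8: 0xc6 (blk 24, set 0) → L1-HIT  vc=[8]
9: 0xc4 (blk 24, set 0) → L1-HIT  vc=[8]
10: 0xc6 (blk 24, set 0) → L1-HIT  vc=[8]
11: 0xc5 (blk 24, set 0) → L1-HIT  vc=[8]
12: 0xc7 (blk 24, set 0) → L1-HIT  vc=[8]
13: 0xc2 (blk 24, set 0) → L1-HIT  vc=[8]
14: 0x22 (blk 4, set 0) → MISS  vc=[8, 24]
15: 0x43 (blk 8, set 0) → VC-HIT  vc=[4, 24]
16: 0x25 (blk 4, set 0) → VC-HIT  vc=[8, 24]

MISSES = 4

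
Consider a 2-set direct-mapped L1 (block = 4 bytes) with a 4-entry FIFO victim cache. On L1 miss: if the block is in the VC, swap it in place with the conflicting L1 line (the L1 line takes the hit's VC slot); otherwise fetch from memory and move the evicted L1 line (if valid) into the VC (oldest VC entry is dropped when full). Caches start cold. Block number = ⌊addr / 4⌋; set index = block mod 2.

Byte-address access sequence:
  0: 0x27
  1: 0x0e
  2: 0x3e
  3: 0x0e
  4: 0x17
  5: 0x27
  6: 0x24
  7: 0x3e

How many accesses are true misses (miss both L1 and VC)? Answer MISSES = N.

0: 0x27 (blk 9, set 1) → MISS  vc=[]
1: 0xe (blk 3, set 1) → MISS  vc=[9]
2: 0x3e (blk 15, set 1) → MISS  vc=[9, 3]
3: 0xe (blk 3, set 1) → VC-HIT  vc=[9, 15]
4: 0x17 (blk 5, set 1) → MISS  vc=[9, 15, 3]
5: 0x27 (blk 9, set 1) → VC-HIT  vc=[5, 15, 3]
6: 0x24 (blk 9, set 1) → L1-HIT  vc=[5, 15, 3]
7: 0x3e (blk 15, set 1) → VC-HIT  vc=[5, 9, 3]

MISSES = 4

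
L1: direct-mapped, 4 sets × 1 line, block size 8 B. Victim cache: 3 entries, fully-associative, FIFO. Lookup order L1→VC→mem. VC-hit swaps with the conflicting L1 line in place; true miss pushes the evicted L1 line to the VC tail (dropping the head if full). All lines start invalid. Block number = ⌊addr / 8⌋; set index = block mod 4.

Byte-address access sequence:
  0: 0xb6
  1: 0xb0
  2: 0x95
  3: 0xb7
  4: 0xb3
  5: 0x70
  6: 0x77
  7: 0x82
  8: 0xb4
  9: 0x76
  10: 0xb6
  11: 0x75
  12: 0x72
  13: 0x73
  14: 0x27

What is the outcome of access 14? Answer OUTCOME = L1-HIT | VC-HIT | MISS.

OUTCOME = MISS

  [0] addr=0xb6 blk=22 s=2: MISS | VC []
  [1] addr=0xb0 blk=22 s=2: L1-HIT | VC []
  [2] addr=0x95 blk=18 s=2: MISS | VC [22]
  [3] addr=0xb7 blk=22 s=2: VC-HIT | VC [18]
  [4] addr=0xb3 blk=22 s=2: L1-HIT | VC [18]
  [5] addr=0x70 blk=14 s=2: MISS | VC [18, 22]
  [6] addr=0x77 blk=14 s=2: L1-HIT | VC [18, 22]
  [7] addr=0x82 blk=16 s=0: MISS | VC [18, 22]
  [8] addr=0xb4 blk=22 s=2: VC-HIT | VC [18, 14]
  [9] addr=0x76 blk=14 s=2: VC-HIT | VC [18, 22]
  [10] addr=0xb6 blk=22 s=2: VC-HIT | VC [18, 14]
  [11] addr=0x75 blk=14 s=2: VC-HIT | VC [18, 22]
  [12] addr=0x72 blk=14 s=2: L1-HIT | VC [18, 22]
  [13] addr=0x73 blk=14 s=2: L1-HIT | VC [18, 22]
  [14] addr=0x27 blk=4 s=0: MISS | VC [18, 22, 16]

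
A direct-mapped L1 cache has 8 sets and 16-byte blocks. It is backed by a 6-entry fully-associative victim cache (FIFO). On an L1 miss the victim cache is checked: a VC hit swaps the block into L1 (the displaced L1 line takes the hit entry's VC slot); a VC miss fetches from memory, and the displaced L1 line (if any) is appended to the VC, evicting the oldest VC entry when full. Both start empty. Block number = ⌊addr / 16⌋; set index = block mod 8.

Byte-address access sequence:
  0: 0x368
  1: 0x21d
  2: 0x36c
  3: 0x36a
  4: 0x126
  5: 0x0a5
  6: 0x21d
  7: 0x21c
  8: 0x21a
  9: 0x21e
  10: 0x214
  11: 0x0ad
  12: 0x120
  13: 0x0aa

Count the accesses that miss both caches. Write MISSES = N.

MISSES = 4

  [0] addr=0x368 blk=54 s=6: MISS | VC []
  [1] addr=0x21d blk=33 s=1: MISS | VC []
  [2] addr=0x36c blk=54 s=6: L1-HIT | VC []
  [3] addr=0x36a blk=54 s=6: L1-HIT | VC []
  [4] addr=0x126 blk=18 s=2: MISS | VC []
  [5] addr=0xa5 blk=10 s=2: MISS | VC [18]
  [6] addr=0x21d blk=33 s=1: L1-HIT | VC [18]
  [7] addr=0x21c blk=33 s=1: L1-HIT | VC [18]
  [8] addr=0x21a blk=33 s=1: L1-HIT | VC [18]
  [9] addr=0x21e blk=33 s=1: L1-HIT | VC [18]
  [10] addr=0x214 blk=33 s=1: L1-HIT | VC [18]
  [11] addr=0xad blk=10 s=2: L1-HIT | VC [18]
  [12] addr=0x120 blk=18 s=2: VC-HIT | VC [10]
  [13] addr=0xaa blk=10 s=2: VC-HIT | VC [18]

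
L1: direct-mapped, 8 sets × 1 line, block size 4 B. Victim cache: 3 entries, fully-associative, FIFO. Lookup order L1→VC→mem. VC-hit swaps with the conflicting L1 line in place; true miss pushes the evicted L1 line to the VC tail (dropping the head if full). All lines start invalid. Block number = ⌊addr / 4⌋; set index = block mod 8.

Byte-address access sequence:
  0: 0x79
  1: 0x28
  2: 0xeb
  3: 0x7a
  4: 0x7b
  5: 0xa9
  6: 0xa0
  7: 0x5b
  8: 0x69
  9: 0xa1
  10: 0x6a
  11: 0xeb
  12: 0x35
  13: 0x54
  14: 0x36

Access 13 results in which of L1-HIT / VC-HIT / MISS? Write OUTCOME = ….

0: 0x79 (blk 30, set 6) → MISS  vc=[]
1: 0x28 (blk 10, set 2) → MISS  vc=[]
2: 0xeb (blk 58, set 2) → MISS  vc=[10]
3: 0x7a (blk 30, set 6) → L1-HIT  vc=[10]
4: 0x7b (blk 30, set 6) → L1-HIT  vc=[10]
5: 0xa9 (blk 42, set 2) → MISS  vc=[10, 58]
6: 0xa0 (blk 40, set 0) → MISS  vc=[10, 58]
7: 0x5b (blk 22, set 6) → MISS  vc=[10, 58, 30]
8: 0x69 (blk 26, set 2) → MISS  vc=[58, 30, 42]
9: 0xa1 (blk 40, set 0) → L1-HIT  vc=[58, 30, 42]
10: 0x6a (blk 26, set 2) → L1-HIT  vc=[58, 30, 42]
11: 0xeb (blk 58, set 2) → VC-HIT  vc=[26, 30, 42]
12: 0x35 (blk 13, set 5) → MISS  vc=[26, 30, 42]
13: 0x54 (blk 21, set 5) → MISS  vc=[30, 42, 13]
14: 0x36 (blk 13, set 5) → VC-HIT  vc=[30, 42, 21]

OUTCOME = MISS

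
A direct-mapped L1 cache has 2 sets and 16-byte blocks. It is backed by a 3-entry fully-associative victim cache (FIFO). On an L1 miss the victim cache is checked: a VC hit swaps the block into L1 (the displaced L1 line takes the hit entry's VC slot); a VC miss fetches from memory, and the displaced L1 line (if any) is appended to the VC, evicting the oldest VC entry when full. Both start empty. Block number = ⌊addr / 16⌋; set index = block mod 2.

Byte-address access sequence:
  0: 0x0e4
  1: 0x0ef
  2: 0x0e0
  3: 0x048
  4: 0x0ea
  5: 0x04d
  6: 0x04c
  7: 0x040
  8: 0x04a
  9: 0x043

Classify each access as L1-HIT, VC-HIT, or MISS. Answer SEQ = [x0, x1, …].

#0 0xe4→b14/s0 MISS; vc=[]
#1 0xef→b14/s0 L1-HIT; vc=[]
#2 0xe0→b14/s0 L1-HIT; vc=[]
#3 0x48→b4/s0 MISS; vc=[14]
#4 0xea→b14/s0 VC-HIT; vc=[4]
#5 0x4d→b4/s0 VC-HIT; vc=[14]
#6 0x4c→b4/s0 L1-HIT; vc=[14]
#7 0x40→b4/s0 L1-HIT; vc=[14]
#8 0x4a→b4/s0 L1-HIT; vc=[14]
#9 0x43→b4/s0 L1-HIT; vc=[14]

SEQ = [MISS, L1-HIT, L1-HIT, MISS, VC-HIT, VC-HIT, L1-HIT, L1-HIT, L1-HIT, L1-HIT]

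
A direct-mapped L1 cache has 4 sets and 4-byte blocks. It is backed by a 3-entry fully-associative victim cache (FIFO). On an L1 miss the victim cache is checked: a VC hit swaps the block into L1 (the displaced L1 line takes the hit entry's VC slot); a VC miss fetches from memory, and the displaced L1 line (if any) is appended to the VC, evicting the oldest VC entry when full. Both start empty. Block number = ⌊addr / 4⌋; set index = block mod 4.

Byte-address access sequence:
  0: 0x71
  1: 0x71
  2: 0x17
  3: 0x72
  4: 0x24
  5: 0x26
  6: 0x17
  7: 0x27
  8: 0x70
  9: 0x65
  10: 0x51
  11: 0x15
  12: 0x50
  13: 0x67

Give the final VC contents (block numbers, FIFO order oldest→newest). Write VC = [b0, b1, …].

VC = [5, 9, 28]

0: 0x71 (blk 28, set 0) → MISS  vc=[]
1: 0x71 (blk 28, set 0) → L1-HIT  vc=[]
2: 0x17 (blk 5, set 1) → MISS  vc=[]
3: 0x72 (blk 28, set 0) → L1-HIT  vc=[]
4: 0x24 (blk 9, set 1) → MISS  vc=[5]
5: 0x26 (blk 9, set 1) → L1-HIT  vc=[5]
6: 0x17 (blk 5, set 1) → VC-HIT  vc=[9]
7: 0x27 (blk 9, set 1) → VC-HIT  vc=[5]
8: 0x70 (blk 28, set 0) → L1-HIT  vc=[5]
9: 0x65 (blk 25, set 1) → MISS  vc=[5, 9]
10: 0x51 (blk 20, set 0) → MISS  vc=[5, 9, 28]
11: 0x15 (blk 5, set 1) → VC-HIT  vc=[25, 9, 28]
12: 0x50 (blk 20, set 0) → L1-HIT  vc=[25, 9, 28]
13: 0x67 (blk 25, set 1) → VC-HIT  vc=[5, 9, 28]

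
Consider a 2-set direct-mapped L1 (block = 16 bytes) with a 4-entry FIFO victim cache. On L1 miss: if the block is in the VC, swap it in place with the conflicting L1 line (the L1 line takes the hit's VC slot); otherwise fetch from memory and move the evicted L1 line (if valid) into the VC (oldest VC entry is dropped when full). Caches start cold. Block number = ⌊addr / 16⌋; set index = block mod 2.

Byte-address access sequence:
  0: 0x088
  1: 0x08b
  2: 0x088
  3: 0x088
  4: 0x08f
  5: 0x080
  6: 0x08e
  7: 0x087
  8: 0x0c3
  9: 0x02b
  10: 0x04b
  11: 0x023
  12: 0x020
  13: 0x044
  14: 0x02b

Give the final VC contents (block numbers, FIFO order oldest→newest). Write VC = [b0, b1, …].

  [0] addr=0x88 blk=8 s=0: MISS | VC []
  [1] addr=0x8b blk=8 s=0: L1-HIT | VC []
  [2] addr=0x88 blk=8 s=0: L1-HIT | VC []
  [3] addr=0x88 blk=8 s=0: L1-HIT | VC []
  [4] addr=0x8f blk=8 s=0: L1-HIT | VC []
  [5] addr=0x80 blk=8 s=0: L1-HIT | VC []
  [6] addr=0x8e blk=8 s=0: L1-HIT | VC []
  [7] addr=0x87 blk=8 s=0: L1-HIT | VC []
  [8] addr=0xc3 blk=12 s=0: MISS | VC [8]
  [9] addr=0x2b blk=2 s=0: MISS | VC [8, 12]
  [10] addr=0x4b blk=4 s=0: MISS | VC [8, 12, 2]
  [11] addr=0x23 blk=2 s=0: VC-HIT | VC [8, 12, 4]
  [12] addr=0x20 blk=2 s=0: L1-HIT | VC [8, 12, 4]
  [13] addr=0x44 blk=4 s=0: VC-HIT | VC [8, 12, 2]
  [14] addr=0x2b blk=2 s=0: VC-HIT | VC [8, 12, 4]

VC = [8, 12, 4]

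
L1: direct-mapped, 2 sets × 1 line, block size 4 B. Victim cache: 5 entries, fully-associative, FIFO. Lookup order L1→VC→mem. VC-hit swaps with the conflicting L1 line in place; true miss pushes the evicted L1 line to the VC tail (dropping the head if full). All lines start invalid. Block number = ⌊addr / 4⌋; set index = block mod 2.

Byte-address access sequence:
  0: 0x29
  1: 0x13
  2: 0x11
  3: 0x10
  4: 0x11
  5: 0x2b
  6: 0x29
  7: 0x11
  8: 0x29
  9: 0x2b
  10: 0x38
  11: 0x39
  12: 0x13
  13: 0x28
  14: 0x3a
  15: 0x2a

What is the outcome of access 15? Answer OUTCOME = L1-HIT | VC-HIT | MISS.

  [0] addr=0x29 blk=10 s=0: MISS | VC []
  [1] addr=0x13 blk=4 s=0: MISS | VC [10]
  [2] addr=0x11 blk=4 s=0: L1-HIT | VC [10]
  [3] addr=0x10 blk=4 s=0: L1-HIT | VC [10]
  [4] addr=0x11 blk=4 s=0: L1-HIT | VC [10]
  [5] addr=0x2b blk=10 s=0: VC-HIT | VC [4]
  [6] addr=0x29 blk=10 s=0: L1-HIT | VC [4]
  [7] addr=0x11 blk=4 s=0: VC-HIT | VC [10]
  [8] addr=0x29 blk=10 s=0: VC-HIT | VC [4]
  [9] addr=0x2b blk=10 s=0: L1-HIT | VC [4]
  [10] addr=0x38 blk=14 s=0: MISS | VC [4, 10]
  [11] addr=0x39 blk=14 s=0: L1-HIT | VC [4, 10]
  [12] addr=0x13 blk=4 s=0: VC-HIT | VC [14, 10]
  [13] addr=0x28 blk=10 s=0: VC-HIT | VC [14, 4]
  [14] addr=0x3a blk=14 s=0: VC-HIT | VC [10, 4]
  [15] addr=0x2a blk=10 s=0: VC-HIT | VC [14, 4]

OUTCOME = VC-HIT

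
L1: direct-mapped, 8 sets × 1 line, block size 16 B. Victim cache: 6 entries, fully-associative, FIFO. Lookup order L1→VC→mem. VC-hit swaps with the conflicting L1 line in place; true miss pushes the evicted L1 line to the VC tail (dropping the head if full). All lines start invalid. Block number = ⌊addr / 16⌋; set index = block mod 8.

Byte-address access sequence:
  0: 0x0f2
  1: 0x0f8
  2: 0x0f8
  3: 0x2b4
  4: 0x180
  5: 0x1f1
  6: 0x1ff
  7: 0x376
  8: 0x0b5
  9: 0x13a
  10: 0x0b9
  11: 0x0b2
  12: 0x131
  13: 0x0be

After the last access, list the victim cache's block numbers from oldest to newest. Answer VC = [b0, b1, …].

  [0] addr=0xf2 blk=15 s=7: MISS | VC []
  [1] addr=0xf8 blk=15 s=7: L1-HIT | VC []
  [2] addr=0xf8 blk=15 s=7: L1-HIT | VC []
  [3] addr=0x2b4 blk=43 s=3: MISS | VC []
  [4] addr=0x180 blk=24 s=0: MISS | VC []
  [5] addr=0x1f1 blk=31 s=7: MISS | VC [15]
  [6] addr=0x1ff blk=31 s=7: L1-HIT | VC [15]
  [7] addr=0x376 blk=55 s=7: MISS | VC [15, 31]
  [8] addr=0xb5 blk=11 s=3: MISS | VC [15, 31, 43]
  [9] addr=0x13a blk=19 s=3: MISS | VC [15, 31, 43, 11]
  [10] addr=0xb9 blk=11 s=3: VC-HIT | VC [15, 31, 43, 19]
  [11] addr=0xb2 blk=11 s=3: L1-HIT | VC [15, 31, 43, 19]
  [12] addr=0x131 blk=19 s=3: VC-HIT | VC [15, 31, 43, 11]
  [13] addr=0xbe blk=11 s=3: VC-HIT | VC [15, 31, 43, 19]

VC = [15, 31, 43, 19]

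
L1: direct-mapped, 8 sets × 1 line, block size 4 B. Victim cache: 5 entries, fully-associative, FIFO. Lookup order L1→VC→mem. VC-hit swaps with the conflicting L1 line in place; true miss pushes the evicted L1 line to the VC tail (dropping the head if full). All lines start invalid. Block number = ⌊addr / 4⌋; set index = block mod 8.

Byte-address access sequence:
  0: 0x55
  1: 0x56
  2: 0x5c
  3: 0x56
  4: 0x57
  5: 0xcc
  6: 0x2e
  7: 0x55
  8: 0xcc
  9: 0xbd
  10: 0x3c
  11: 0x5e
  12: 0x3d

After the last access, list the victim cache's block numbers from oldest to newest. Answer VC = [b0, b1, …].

0: 0x55 (blk 21, set 5) → MISS  vc=[]
1: 0x56 (blk 21, set 5) → L1-HIT  vc=[]
2: 0x5c (blk 23, set 7) → MISS  vc=[]
3: 0x56 (blk 21, set 5) → L1-HIT  vc=[]
4: 0x57 (blk 21, set 5) → L1-HIT  vc=[]
5: 0xcc (blk 51, set 3) → MISS  vc=[]
6: 0x2e (blk 11, set 3) → MISS  vc=[51]
7: 0x55 (blk 21, set 5) → L1-HIT  vc=[51]
8: 0xcc (blk 51, set 3) → VC-HIT  vc=[11]
9: 0xbd (blk 47, set 7) → MISS  vc=[11, 23]
10: 0x3c (blk 15, set 7) → MISS  vc=[11, 23, 47]
11: 0x5e (blk 23, set 7) → VC-HIT  vc=[11, 15, 47]
12: 0x3d (blk 15, set 7) → VC-HIT  vc=[11, 23, 47]

VC = [11, 23, 47]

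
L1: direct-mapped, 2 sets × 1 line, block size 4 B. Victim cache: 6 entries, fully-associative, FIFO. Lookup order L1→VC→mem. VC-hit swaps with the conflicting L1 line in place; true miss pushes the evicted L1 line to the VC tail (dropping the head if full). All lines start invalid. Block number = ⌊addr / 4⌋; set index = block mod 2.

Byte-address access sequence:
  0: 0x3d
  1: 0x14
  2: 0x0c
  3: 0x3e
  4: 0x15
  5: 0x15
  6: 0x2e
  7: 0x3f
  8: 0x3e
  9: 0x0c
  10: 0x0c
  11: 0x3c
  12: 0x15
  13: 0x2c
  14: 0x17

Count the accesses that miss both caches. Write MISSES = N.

0: 0x3d (blk 15, set 1) → MISS  vc=[]
1: 0x14 (blk 5, set 1) → MISS  vc=[15]
2: 0xc (blk 3, set 1) → MISS  vc=[15, 5]
3: 0x3e (blk 15, set 1) → VC-HIT  vc=[3, 5]
4: 0x15 (blk 5, set 1) → VC-HIT  vc=[3, 15]
5: 0x15 (blk 5, set 1) → L1-HIT  vc=[3, 15]
6: 0x2e (blk 11, set 1) → MISS  vc=[3, 15, 5]
7: 0x3f (blk 15, set 1) → VC-HIT  vc=[3, 11, 5]
8: 0x3e (blk 15, set 1) → L1-HIT  vc=[3, 11, 5]
9: 0xc (blk 3, set 1) → VC-HIT  vc=[15, 11, 5]
10: 0xc (blk 3, set 1) → L1-HIT  vc=[15, 11, 5]
11: 0x3c (blk 15, set 1) → VC-HIT  vc=[3, 11, 5]
12: 0x15 (blk 5, set 1) → VC-HIT  vc=[3, 11, 15]
13: 0x2c (blk 11, set 1) → VC-HIT  vc=[3, 5, 15]
14: 0x17 (blk 5, set 1) → VC-HIT  vc=[3, 11, 15]

MISSES = 4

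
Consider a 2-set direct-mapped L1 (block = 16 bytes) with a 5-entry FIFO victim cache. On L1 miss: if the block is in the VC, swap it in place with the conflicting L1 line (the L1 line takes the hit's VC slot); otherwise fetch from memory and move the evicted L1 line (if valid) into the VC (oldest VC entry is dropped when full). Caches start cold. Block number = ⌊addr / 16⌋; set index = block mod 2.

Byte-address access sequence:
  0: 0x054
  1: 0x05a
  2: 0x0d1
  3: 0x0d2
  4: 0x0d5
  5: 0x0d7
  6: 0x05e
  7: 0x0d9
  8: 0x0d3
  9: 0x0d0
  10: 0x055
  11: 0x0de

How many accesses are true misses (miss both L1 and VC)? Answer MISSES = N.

MISSES = 2

  [0] addr=0x54 blk=5 s=1: MISS | VC []
  [1] addr=0x5a blk=5 s=1: L1-HIT | VC []
  [2] addr=0xd1 blk=13 s=1: MISS | VC [5]
  [3] addr=0xd2 blk=13 s=1: L1-HIT | VC [5]
  [4] addr=0xd5 blk=13 s=1: L1-HIT | VC [5]
  [5] addr=0xd7 blk=13 s=1: L1-HIT | VC [5]
  [6] addr=0x5e blk=5 s=1: VC-HIT | VC [13]
  [7] addr=0xd9 blk=13 s=1: VC-HIT | VC [5]
  [8] addr=0xd3 blk=13 s=1: L1-HIT | VC [5]
  [9] addr=0xd0 blk=13 s=1: L1-HIT | VC [5]
  [10] addr=0x55 blk=5 s=1: VC-HIT | VC [13]
  [11] addr=0xde blk=13 s=1: VC-HIT | VC [5]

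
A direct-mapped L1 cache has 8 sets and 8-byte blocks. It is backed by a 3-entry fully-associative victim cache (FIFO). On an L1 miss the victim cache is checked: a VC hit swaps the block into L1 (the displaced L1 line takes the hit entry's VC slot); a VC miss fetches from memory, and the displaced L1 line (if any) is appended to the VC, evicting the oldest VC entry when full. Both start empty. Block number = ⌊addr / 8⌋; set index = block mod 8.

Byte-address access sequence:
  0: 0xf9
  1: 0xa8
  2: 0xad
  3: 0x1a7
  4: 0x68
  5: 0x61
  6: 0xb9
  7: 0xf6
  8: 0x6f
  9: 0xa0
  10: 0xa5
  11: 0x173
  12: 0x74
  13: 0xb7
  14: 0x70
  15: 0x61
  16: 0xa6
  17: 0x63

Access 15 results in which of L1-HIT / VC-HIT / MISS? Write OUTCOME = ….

OUTCOME = MISS

  [0] addr=0xf9 blk=31 s=7: MISS | VC []
  [1] addr=0xa8 blk=21 s=5: MISS | VC []
  [2] addr=0xad blk=21 s=5: L1-HIT | VC []
  [3] addr=0x1a7 blk=52 s=4: MISS | VC []
  [4] addr=0x68 blk=13 s=5: MISS | VC [21]
  [5] addr=0x61 blk=12 s=4: MISS | VC [21, 52]
  [6] addr=0xb9 blk=23 s=7: MISS | VC [21, 52, 31]
  [7] addr=0xf6 blk=30 s=6: MISS | VC [21, 52, 31]
  [8] addr=0x6f blk=13 s=5: L1-HIT | VC [21, 52, 31]
  [9] addr=0xa0 blk=20 s=4: MISS | VC [52, 31, 12]
  [10] addr=0xa5 blk=20 s=4: L1-HIT | VC [52, 31, 12]
  [11] addr=0x173 blk=46 s=6: MISS | VC [31, 12, 30]
  [12] addr=0x74 blk=14 s=6: MISS | VC [12, 30, 46]
  [13] addr=0xb7 blk=22 s=6: MISS | VC [30, 46, 14]
  [14] addr=0x70 blk=14 s=6: VC-HIT | VC [30, 46, 22]
  [15] addr=0x61 blk=12 s=4: MISS | VC [46, 22, 20]
  [16] addr=0xa6 blk=20 s=4: VC-HIT | VC [46, 22, 12]
  [17] addr=0x63 blk=12 s=4: VC-HIT | VC [46, 22, 20]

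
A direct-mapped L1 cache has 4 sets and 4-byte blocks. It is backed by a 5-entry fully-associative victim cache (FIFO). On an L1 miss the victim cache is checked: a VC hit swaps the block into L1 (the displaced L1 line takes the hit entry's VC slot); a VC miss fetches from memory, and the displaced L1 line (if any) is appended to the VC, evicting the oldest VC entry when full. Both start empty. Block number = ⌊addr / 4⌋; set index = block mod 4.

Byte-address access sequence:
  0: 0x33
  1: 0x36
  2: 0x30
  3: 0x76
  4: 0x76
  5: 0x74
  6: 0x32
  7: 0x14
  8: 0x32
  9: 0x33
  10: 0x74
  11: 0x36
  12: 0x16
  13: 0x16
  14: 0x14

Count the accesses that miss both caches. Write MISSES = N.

#0 0x33→b12/s0 MISS; vc=[]
#1 0x36→b13/s1 MISS; vc=[]
#2 0x30→b12/s0 L1-HIT; vc=[]
#3 0x76→b29/s1 MISS; vc=[13]
#4 0x76→b29/s1 L1-HIT; vc=[13]
#5 0x74→b29/s1 L1-HIT; vc=[13]
#6 0x32→b12/s0 L1-HIT; vc=[13]
#7 0x14→b5/s1 MISS; vc=[13,29]
#8 0x32→b12/s0 L1-HIT; vc=[13,29]
#9 0x33→b12/s0 L1-HIT; vc=[13,29]
#10 0x74→b29/s1 VC-HIT; vc=[13,5]
#11 0x36→b13/s1 VC-HIT; vc=[29,5]
#12 0x16→b5/s1 VC-HIT; vc=[29,13]
#13 0x16→b5/s1 L1-HIT; vc=[29,13]
#14 0x14→b5/s1 L1-HIT; vc=[29,13]

MISSES = 4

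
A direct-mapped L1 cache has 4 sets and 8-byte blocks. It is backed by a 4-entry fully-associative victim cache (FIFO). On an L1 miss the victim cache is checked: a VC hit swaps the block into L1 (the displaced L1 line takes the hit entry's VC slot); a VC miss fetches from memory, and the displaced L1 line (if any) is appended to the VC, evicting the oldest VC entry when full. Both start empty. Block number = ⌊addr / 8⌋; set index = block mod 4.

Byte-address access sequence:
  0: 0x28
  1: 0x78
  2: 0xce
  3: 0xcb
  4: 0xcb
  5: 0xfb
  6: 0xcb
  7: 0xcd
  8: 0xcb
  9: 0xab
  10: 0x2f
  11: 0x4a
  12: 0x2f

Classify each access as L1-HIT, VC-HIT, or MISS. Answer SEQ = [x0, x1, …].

0: 0x28 (blk 5, set 1) → MISS  vc=[]
1: 0x78 (blk 15, set 3) → MISS  vc=[]
2: 0xce (blk 25, set 1) → MISS  vc=[5]
3: 0xcb (blk 25, set 1) → L1-HIT  vc=[5]
4: 0xcb (blk 25, set 1) → L1-HIT  vc=[5]
5: 0xfb (blk 31, set 3) → MISS  vc=[5, 15]
6: 0xcb (blk 25, set 1) → L1-HIT  vc=[5, 15]
7: 0xcd (blk 25, set 1) → L1-HIT  vc=[5, 15]
8: 0xcb (blk 25, set 1) → L1-HIT  vc=[5, 15]
9: 0xab (blk 21, set 1) → MISS  vc=[5, 15, 25]
10: 0x2f (blk 5, set 1) → VC-HIT  vc=[21, 15, 25]
11: 0x4a (blk 9, set 1) → MISS  vc=[21, 15, 25, 5]
12: 0x2f (blk 5, set 1) → VC-HIT  vc=[21, 15, 25, 9]

SEQ = [MISS, MISS, MISS, L1-HIT, L1-HIT, MISS, L1-HIT, L1-HIT, L1-HIT, MISS, VC-HIT, MISS, VC-HIT]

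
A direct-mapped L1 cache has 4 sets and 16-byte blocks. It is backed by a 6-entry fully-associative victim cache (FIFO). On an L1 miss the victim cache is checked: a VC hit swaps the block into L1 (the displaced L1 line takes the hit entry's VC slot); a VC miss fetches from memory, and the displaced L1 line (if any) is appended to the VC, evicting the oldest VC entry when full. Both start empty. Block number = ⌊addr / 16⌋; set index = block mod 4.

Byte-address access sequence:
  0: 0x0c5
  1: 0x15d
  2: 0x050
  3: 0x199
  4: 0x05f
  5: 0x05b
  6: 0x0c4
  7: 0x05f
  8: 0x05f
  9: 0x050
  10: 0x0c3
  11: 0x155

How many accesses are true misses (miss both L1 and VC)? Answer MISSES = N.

#0 0xc5→b12/s0 MISS; vc=[]
#1 0x15d→b21/s1 MISS; vc=[]
#2 0x50→b5/s1 MISS; vc=[21]
#3 0x199→b25/s1 MISS; vc=[21,5]
#4 0x5f→b5/s1 VC-HIT; vc=[21,25]
#5 0x5b→b5/s1 L1-HIT; vc=[21,25]
#6 0xc4→b12/s0 L1-HIT; vc=[21,25]
#7 0x5f→b5/s1 L1-HIT; vc=[21,25]
#8 0x5f→b5/s1 L1-HIT; vc=[21,25]
#9 0x50→b5/s1 L1-HIT; vc=[21,25]
#10 0xc3→b12/s0 L1-HIT; vc=[21,25]
#11 0x155→b21/s1 VC-HIT; vc=[5,25]

MISSES = 4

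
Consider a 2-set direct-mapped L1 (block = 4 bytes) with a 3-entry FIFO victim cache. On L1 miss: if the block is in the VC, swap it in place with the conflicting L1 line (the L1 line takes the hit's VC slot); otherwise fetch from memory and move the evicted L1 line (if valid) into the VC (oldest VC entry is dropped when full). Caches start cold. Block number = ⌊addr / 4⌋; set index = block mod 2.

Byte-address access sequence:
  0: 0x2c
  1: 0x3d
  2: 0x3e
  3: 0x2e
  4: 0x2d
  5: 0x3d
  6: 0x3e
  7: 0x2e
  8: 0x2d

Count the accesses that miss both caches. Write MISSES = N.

MISSES = 2

  [0] addr=0x2c blk=11 s=1: MISS | VC []
  [1] addr=0x3d blk=15 s=1: MISS | VC [11]
  [2] addr=0x3e blk=15 s=1: L1-HIT | VC [11]
  [3] addr=0x2e blk=11 s=1: VC-HIT | VC [15]
  [4] addr=0x2d blk=11 s=1: L1-HIT | VC [15]
  [5] addr=0x3d blk=15 s=1: VC-HIT | VC [11]
  [6] addr=0x3e blk=15 s=1: L1-HIT | VC [11]
  [7] addr=0x2e blk=11 s=1: VC-HIT | VC [15]
  [8] addr=0x2d blk=11 s=1: L1-HIT | VC [15]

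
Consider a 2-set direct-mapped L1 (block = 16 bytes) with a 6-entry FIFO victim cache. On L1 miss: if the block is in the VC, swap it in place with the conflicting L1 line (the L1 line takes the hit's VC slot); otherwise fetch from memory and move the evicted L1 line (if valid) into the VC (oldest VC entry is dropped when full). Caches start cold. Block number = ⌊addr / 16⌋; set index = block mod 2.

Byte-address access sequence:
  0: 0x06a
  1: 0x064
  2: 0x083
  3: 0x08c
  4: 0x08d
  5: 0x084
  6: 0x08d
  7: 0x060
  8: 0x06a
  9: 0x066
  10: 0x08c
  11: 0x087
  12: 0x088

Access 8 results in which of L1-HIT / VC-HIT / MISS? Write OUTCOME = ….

0: 0x6a (blk 6, set 0) → MISS  vc=[]
1: 0x64 (blk 6, set 0) → L1-HIT  vc=[]
2: 0x83 (blk 8, set 0) → MISS  vc=[6]
3: 0x8c (blk 8, set 0) → L1-HIT  vc=[6]
4: 0x8d (blk 8, set 0) → L1-HIT  vc=[6]
5: 0x84 (blk 8, set 0) → L1-HIT  vc=[6]
6: 0x8d (blk 8, set 0) → L1-HIT  vc=[6]
7: 0x60 (blk 6, set 0) → VC-HIT  vc=[8]
8: 0x6a (blk 6, set 0) → L1-HIT  vc=[8]
9: 0x66 (blk 6, set 0) → L1-HIT  vc=[8]
10: 0x8c (blk 8, set 0) → VC-HIT  vc=[6]
11: 0x87 (blk 8, set 0) → L1-HIT  vc=[6]
12: 0x88 (blk 8, set 0) → L1-HIT  vc=[6]

OUTCOME = L1-HIT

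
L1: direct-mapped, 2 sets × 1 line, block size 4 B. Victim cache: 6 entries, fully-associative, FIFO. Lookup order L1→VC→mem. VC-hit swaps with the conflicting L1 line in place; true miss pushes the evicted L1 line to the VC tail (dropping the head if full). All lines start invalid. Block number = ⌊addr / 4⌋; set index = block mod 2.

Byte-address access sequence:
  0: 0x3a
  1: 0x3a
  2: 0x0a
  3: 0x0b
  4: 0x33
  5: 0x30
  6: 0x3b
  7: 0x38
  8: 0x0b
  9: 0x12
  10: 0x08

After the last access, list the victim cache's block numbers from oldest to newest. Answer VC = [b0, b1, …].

VC = [12, 14, 4]

  [0] addr=0x3a blk=14 s=0: MISS | VC []
  [1] addr=0x3a blk=14 s=0: L1-HIT | VC []
  [2] addr=0xa blk=2 s=0: MISS | VC [14]
  [3] addr=0xb blk=2 s=0: L1-HIT | VC [14]
  [4] addr=0x33 blk=12 s=0: MISS | VC [14, 2]
  [5] addr=0x30 blk=12 s=0: L1-HIT | VC [14, 2]
  [6] addr=0x3b blk=14 s=0: VC-HIT | VC [12, 2]
  [7] addr=0x38 blk=14 s=0: L1-HIT | VC [12, 2]
  [8] addr=0xb blk=2 s=0: VC-HIT | VC [12, 14]
  [9] addr=0x12 blk=4 s=0: MISS | VC [12, 14, 2]
  [10] addr=0x8 blk=2 s=0: VC-HIT | VC [12, 14, 4]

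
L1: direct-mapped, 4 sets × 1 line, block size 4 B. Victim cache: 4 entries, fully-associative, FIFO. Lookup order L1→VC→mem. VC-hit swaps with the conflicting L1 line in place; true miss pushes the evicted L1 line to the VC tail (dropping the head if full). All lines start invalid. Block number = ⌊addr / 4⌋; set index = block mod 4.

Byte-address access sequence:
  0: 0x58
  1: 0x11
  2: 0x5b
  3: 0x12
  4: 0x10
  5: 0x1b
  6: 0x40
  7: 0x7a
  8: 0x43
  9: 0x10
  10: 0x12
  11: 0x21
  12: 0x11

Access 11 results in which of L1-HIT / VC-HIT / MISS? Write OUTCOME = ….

#0 0x58→b22/s2 MISS; vc=[]
#1 0x11→b4/s0 MISS; vc=[]
#2 0x5b→b22/s2 L1-HIT; vc=[]
#3 0x12→b4/s0 L1-HIT; vc=[]
#4 0x10→b4/s0 L1-HIT; vc=[]
#5 0x1b→b6/s2 MISS; vc=[22]
#6 0x40→b16/s0 MISS; vc=[22,4]
#7 0x7a→b30/s2 MISS; vc=[22,4,6]
#8 0x43→b16/s0 L1-HIT; vc=[22,4,6]
#9 0x10→b4/s0 VC-HIT; vc=[22,16,6]
#10 0x12→b4/s0 L1-HIT; vc=[22,16,6]
#11 0x21→b8/s0 MISS; vc=[22,16,6,4]
#12 0x11→b4/s0 VC-HIT; vc=[22,16,6,8]

OUTCOME = MISS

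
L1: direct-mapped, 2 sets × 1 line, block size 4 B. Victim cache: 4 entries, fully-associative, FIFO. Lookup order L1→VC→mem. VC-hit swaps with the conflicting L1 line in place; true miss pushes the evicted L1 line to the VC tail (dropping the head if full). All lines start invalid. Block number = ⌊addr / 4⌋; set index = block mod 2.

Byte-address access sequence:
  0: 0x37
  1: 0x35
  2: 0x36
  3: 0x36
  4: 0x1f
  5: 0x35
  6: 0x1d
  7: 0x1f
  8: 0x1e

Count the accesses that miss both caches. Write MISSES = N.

0: 0x37 (blk 13, set 1) → MISS  vc=[]
1: 0x35 (blk 13, set 1) → L1-HIT  vc=[]
2: 0x36 (blk 13, set 1) → L1-HIT  vc=[]
3: 0x36 (blk 13, set 1) → L1-HIT  vc=[]
4: 0x1f (blk 7, set 1) → MISS  vc=[13]
5: 0x35 (blk 13, set 1) → VC-HIT  vc=[7]
6: 0x1d (blk 7, set 1) → VC-HIT  vc=[13]
7: 0x1f (blk 7, set 1) → L1-HIT  vc=[13]
8: 0x1e (blk 7, set 1) → L1-HIT  vc=[13]

MISSES = 2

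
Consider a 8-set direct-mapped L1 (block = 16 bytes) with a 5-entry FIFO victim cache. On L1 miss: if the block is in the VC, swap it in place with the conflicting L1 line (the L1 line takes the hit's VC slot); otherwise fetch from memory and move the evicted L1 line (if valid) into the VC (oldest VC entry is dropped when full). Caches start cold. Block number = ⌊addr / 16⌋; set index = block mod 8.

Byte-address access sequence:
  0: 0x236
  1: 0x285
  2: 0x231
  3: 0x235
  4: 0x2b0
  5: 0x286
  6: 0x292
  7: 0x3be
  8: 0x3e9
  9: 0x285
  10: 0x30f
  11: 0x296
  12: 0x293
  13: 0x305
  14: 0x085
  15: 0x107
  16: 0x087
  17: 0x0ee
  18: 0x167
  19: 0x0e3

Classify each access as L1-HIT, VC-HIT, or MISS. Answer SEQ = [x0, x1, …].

0: 0x236 (blk 35, set 3) → MISS  vc=[]
1: 0x285 (blk 40, set 0) → MISS  vc=[]
2: 0x231 (blk 35, set 3) → L1-HIT  vc=[]
3: 0x235 (blk 35, set 3) → L1-HIT  vc=[]
4: 0x2b0 (blk 43, set 3) → MISS  vc=[35]
5: 0x286 (blk 40, set 0) → L1-HIT  vc=[35]
6: 0x292 (blk 41, set 1) → MISS  vc=[35]
7: 0x3be (blk 59, set 3) → MISS  vc=[35, 43]
8: 0x3e9 (blk 62, set 6) → MISS  vc=[35, 43]
9: 0x285 (blk 40, set 0) → L1-HIT  vc=[35, 43]
10: 0x30f (blk 48, set 0) → MISS  vc=[35, 43, 40]
11: 0x296 (blk 41, set 1) → L1-HIT  vc=[35, 43, 40]
12: 0x293 (blk 41, set 1) → L1-HIT  vc=[35, 43, 40]
13: 0x305 (blk 48, set 0) → L1-HIT  vc=[35, 43, 40]
14: 0x85 (blk 8, set 0) → MISS  vc=[35, 43, 40, 48]
15: 0x107 (blk 16, set 0) → MISS  vc=[35, 43, 40, 48, 8]
16: 0x87 (blk 8, set 0) → VC-HIT  vc=[35, 43, 40, 48, 16]
17: 0xee (blk 14, set 6) → MISS  vc=[43, 40, 48, 16, 62]
18: 0x167 (blk 22, set 6) → MISS  vc=[40, 48, 16, 62, 14]
19: 0xe3 (blk 14, set 6) → VC-HIT  vc=[40, 48, 16, 62, 22]

SEQ = [MISS, MISS, L1-HIT, L1-HIT, MISS, L1-HIT, MISS, MISS, MISS, L1-HIT, MISS, L1-HIT, L1-HIT, L1-HIT, MISS, MISS, VC-HIT, MISS, MISS, VC-HIT]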